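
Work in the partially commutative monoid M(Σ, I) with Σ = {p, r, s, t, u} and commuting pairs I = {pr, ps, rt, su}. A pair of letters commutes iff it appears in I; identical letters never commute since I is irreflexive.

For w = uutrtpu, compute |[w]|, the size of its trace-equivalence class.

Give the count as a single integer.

4

drop 0:u onto floor
drop 1:u onto {0:u}
drop 2:t onto {1:u}
drop 3:r onto {1:u}
drop 4:t onto {2:t}
drop 5:p onto {4:t}
drop 6:u onto {3:r, 5:p}
ground layer = {0:u}
drop-orders for the pieces not yet dropped (sum over which currently-grounded one goes next):
  1 to go: {6} 1
  2 to go: {3,6} 1  {5,6} 1
  3 to go: {3,5,6} 2  {4,5,6} 1
  4 to go: {2,4,5,6} 1  {3,4,5,6} 3
  5 to go: {2,3,4,5,6} 4
  if 0:u drops first: 4 orders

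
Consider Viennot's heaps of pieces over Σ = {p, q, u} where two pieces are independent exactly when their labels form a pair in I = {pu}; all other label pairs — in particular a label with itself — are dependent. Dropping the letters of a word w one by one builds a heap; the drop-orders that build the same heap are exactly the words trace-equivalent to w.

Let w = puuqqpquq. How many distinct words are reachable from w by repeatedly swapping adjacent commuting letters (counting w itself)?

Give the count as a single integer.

#0=p has no predecessor
#1=u has no predecessor
#2=u depends on [1:u]
#3=q depends on [0:p, 2:u]
#4=q depends on [3:q]
#5=p depends on [4:q]
#6=q depends on [5:p]
#7=u depends on [6:q]
#8=q depends on [7:u]
sources: [0:p, 1:u]
N(rest) = Σ N(rest − s) over sources s of rest; N(one piece) = 1:
  size 1 → [8]=1
  size 2 → [7,8]=1
  size 3 → [6,7,8]=1
  size 4 → [5,6,7,8]=1
  size 5 → [4,5,6,7,8]=1
  size 6 → [3,4,5,6,7,8]=1
  size 7 → [0,3,4,5,6,7,8]=1  [2,3,4,5,6,7,8]=1
  first=0(p) contributes 1
  first=1(u) contributes 2
|[w]| = 3

3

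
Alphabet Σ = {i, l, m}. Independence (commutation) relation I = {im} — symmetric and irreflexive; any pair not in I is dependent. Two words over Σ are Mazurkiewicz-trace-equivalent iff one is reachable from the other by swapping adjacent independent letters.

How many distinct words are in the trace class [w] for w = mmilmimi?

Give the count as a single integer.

#0=m has no predecessor
#1=m depends on [0:m]
#2=i has no predecessor
#3=l depends on [1:m, 2:i]
#4=m depends on [3:l]
#5=i depends on [3:l]
#6=m depends on [4:m]
#7=i depends on [5:i]
sources: [0:m, 2:i]
N(rest) = Σ N(rest − s) over sources s of rest; N(one piece) = 1:
  size 1 → [6]=1  [7]=1
  size 2 → [4,6]=1  [5,7]=1  [6,7]=2
  size 3 → [4,6,7]=3  [5,6,7]=3
  size 4 → [4,5,6,7]=6
  size 5 → [3,4,5,6,7]=6
  size 6 → [1,3,4,5,6,7]=6  [2,3,4,5,6,7]=6
  first=0(m) contributes 12
  first=2(i) contributes 6
|[w]| = 18

18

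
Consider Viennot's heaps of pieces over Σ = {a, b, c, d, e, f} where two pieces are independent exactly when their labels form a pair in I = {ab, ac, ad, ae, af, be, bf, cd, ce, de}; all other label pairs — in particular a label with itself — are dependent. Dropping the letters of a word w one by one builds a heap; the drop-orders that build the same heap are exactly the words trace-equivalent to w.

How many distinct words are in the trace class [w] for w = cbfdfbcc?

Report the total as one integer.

4

drop 0:c onto floor
drop 1:b onto {0:c}
drop 2:f onto {0:c}
drop 3:d onto {1:b, 2:f}
drop 4:f onto {3:d}
drop 5:b onto {3:d}
drop 6:c onto {4:f, 5:b}
drop 7:c onto {6:c}
ground layer = {0:c}
drop-orders for the pieces not yet dropped (sum over which currently-grounded one goes next):
  1 to go: {7} 1
  2 to go: {6,7} 1
  3 to go: {4,6,7} 1  {5,6,7} 1
  4 to go: {4,5,6,7} 2
  5 to go: {3,4,5,6,7} 2
  6 to go: {1,3,4,5,6,7} 2  {2,3,4,5,6,7} 2
  if 0:c drops first: 4 orders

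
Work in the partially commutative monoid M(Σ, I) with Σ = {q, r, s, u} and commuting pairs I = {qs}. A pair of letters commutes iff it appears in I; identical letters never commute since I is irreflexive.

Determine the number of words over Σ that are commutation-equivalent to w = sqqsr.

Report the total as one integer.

#0=s has no predecessor
#1=q has no predecessor
#2=q depends on [1:q]
#3=s depends on [0:s]
#4=r depends on [2:q, 3:s]
sources: [0:s, 1:q]
N(rest) = Σ N(rest − s) over sources s of rest; N(one piece) = 1:
  size 1 → [4]=1
  size 2 → [2,4]=1  [3,4]=1
  size 3 → [0,3,4]=1  [1,2,4]=1  [2,3,4]=2
  first=0(s) contributes 3
  first=1(q) contributes 3
|[w]| = 6

6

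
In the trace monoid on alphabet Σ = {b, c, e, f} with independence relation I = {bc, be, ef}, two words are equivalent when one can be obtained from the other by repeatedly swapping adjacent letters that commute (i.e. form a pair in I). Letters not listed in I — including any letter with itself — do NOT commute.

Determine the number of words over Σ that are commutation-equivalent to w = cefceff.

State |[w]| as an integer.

0(c) covers ∅
1(e) covers 0:c
2(f) covers 0:c
3(c) covers 1:e, 2:f
4(e) covers 3:c
5(f) covers 3:c
6(f) covers 5:f
floor of heap: 0:c
completions by unplaced set U, small U first (add the entries for U minus each lowest piece of U):
  |U|=1: {4}:1  {6}:1
  |U|=2: {4,6}:2  {5,6}:1
  |U|=3: {4,5,6}:3
  |U|=4: {3,4,5,6}:3
  |U|=5: {1,3,4,5,6}:3  {2,3,4,5,6}:3
  start at 0(c): 6

6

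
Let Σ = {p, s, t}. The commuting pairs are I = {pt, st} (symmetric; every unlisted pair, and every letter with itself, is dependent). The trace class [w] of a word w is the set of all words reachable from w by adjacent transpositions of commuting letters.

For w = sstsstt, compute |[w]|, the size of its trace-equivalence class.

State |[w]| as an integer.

0(s) covers ∅
1(s) covers 0:s
2(t) covers ∅
3(s) covers 1:s
4(s) covers 3:s
5(t) covers 2:t
6(t) covers 5:t
floor of heap: 0:s, 2:t
completions by unplaced set U, small U first (add the entries for U minus each lowest piece of U):
  |U|=1: {4}:1  {6}:1
  |U|=2: {3,4}:1  {4,6}:2  {5,6}:1
  |U|=3: {1,3,4}:1  {2,5,6}:1  {3,4,6}:3  {4,5,6}:3
  |U|=4: {0,1,3,4}:1  {1,3,4,6}:4  {2,4,5,6}:4  {3,4,5,6}:6
  |U|=5: {0,1,3,4,6}:5  {1,3,4,5,6}:10  {2,3,4,5,6}:10
  start at 0(s): 20
  start at 2(t): 15
sum over floor = 35

35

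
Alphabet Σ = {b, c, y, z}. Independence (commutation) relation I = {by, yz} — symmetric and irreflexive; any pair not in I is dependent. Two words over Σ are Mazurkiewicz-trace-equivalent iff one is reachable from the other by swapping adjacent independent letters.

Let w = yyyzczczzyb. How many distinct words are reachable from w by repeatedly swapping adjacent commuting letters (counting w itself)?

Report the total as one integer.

piece 0:y — minimal
piece 1:y rests on {0:y}
piece 2:y rests on {1:y}
piece 3:z — minimal
piece 4:c rests on {2:y, 3:z}
piece 5:z rests on {4:c}
piece 6:c rests on {5:z}
piece 7:z rests on {6:c}
piece 8:z rests on {7:z}
piece 9:y rests on {6:c}
piece 10:b rests on {8:z}
minimal pieces: {0:y, 3:z}
ways to finish when only these pieces remain (= sum over removing one remaining piece with nothing left below it):
  1 left: {9}→1  {10}→1
  2 left: {8,10}→1  {9,10}→2
  3 left: {7,8,10}→1  {8,9,10}→3
  4 left: {7,8,9,10}→4
  5 left: {6,7,8,9,10}→4
  6 left: {5,6,7,8,9,10}→4
  7 left: {4,5,6,7,8,9,10}→4
  8 left: {2,4,5,6,7,8,9,10}→4  {3,4,5,6,7,8,9,10}→4
  9 left: {1,2,4,5,6,7,8,9,10}→4  {2,3,4,5,6,7,8,9,10}→8
  placing 0:y first → 12 extensions
  placing 3:z first → 4 extensions
total linear extensions = 16

16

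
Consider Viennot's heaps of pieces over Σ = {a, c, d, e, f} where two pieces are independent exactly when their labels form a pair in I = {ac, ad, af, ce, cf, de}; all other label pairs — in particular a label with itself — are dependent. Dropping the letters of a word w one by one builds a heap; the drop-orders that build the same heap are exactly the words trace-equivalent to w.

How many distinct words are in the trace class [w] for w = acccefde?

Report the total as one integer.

piece 0:a — minimal
piece 1:c — minimal
piece 2:c rests on {1:c}
piece 3:c rests on {2:c}
piece 4:e rests on {0:a}
piece 5:f rests on {4:e}
piece 6:d rests on {3:c, 5:f}
piece 7:e rests on {5:f}
minimal pieces: {0:a, 1:c}
ways to finish when only these pieces remain (= sum over removing one remaining piece with nothing left below it):
  1 left: {6}→1  {7}→1
  2 left: {3,6}→1  {6,7}→2
  3 left: {2,3,6}→1  {3,6,7}→3  {5,6,7}→2
  4 left: {1,2,3,6}→1  {2,3,6,7}→4  {3,5,6,7}→5  {4,5,6,7}→2
  5 left: {0,4,5,6,7}→2  {1,2,3,6,7}→5  {2,3,5,6,7}→9  {3,4,5,6,7}→7
  6 left: {0,3,4,5,6,7}→9  {1,2,3,5,6,7}→14  {2,3,4,5,6,7}→16
  placing 0:a first → 30 extensions
  placing 1:c first → 25 extensions
total linear extensions = 55

55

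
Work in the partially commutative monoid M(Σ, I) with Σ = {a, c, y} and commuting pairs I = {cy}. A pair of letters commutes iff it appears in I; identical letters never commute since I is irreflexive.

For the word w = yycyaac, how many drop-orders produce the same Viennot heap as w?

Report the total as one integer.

4

#0=y has no predecessor
#1=y depends on [0:y]
#2=c has no predecessor
#3=y depends on [1:y]
#4=a depends on [2:c, 3:y]
#5=a depends on [4:a]
#6=c depends on [5:a]
sources: [0:y, 2:c]
N(rest) = Σ N(rest − s) over sources s of rest; N(one piece) = 1:
  size 1 → [6]=1
  size 2 → [5,6]=1
  size 3 → [4,5,6]=1
  size 4 → [2,4,5,6]=1  [3,4,5,6]=1
  size 5 → [1,3,4,5,6]=1  [2,3,4,5,6]=2
  first=0(y) contributes 3
  first=2(c) contributes 1
|[w]| = 4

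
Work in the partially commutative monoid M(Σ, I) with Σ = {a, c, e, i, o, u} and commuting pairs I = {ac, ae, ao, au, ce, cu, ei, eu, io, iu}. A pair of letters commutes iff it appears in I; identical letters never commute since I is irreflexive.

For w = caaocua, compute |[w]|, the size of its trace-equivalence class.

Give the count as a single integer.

#0=c has no predecessor
#1=a has no predecessor
#2=a depends on [1:a]
#3=o depends on [0:c]
#4=c depends on [3:o]
#5=u depends on [3:o]
#6=a depends on [2:a]
sources: [0:c, 1:a]
N(rest) = Σ N(rest − s) over sources s of rest; N(one piece) = 1:
  size 1 → [4]=1  [5]=1  [6]=1
  size 2 → [2,6]=1  [4,5]=2  [4,6]=2  [5,6]=2
  size 3 → [1,2,6]=1  [2,4,6]=3  [2,5,6]=3  [3,4,5]=2  [4,5,6]=6
  size 4 → [0,3,4,5]=2  [1,2,4,6]=4  [1,2,5,6]=4  [2,4,5,6]=12  [3,4,5,6]=8
  size 5 → [0,3,4,5,6]=10  [1,2,4,5,6]=20  [2,3,4,5,6]=20
  first=0(c) contributes 40
  first=1(a) contributes 30
|[w]| = 70

70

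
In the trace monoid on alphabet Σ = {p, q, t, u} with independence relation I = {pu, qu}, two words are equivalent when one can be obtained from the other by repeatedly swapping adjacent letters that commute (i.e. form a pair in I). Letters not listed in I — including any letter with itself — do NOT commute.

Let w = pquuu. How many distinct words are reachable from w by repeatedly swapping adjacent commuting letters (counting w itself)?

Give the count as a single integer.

0(p) covers ∅
1(q) covers 0:p
2(u) covers ∅
3(u) covers 2:u
4(u) covers 3:u
floor of heap: 0:p, 2:u
completions by unplaced set U, small U first (add the entries for U minus each lowest piece of U):
  |U|=1: {1}:1  {4}:1
  |U|=2: {0,1}:1  {1,4}:2  {3,4}:1
  |U|=3: {0,1,4}:3  {1,3,4}:3  {2,3,4}:1
  start at 0(p): 4
  start at 2(u): 6
sum over floor = 10

10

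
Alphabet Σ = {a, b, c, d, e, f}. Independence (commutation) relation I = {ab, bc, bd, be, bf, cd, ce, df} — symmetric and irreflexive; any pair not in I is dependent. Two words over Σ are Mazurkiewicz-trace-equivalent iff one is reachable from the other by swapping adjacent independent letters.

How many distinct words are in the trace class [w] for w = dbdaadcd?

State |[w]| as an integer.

24

piece 0:d — minimal
piece 1:b — minimal
piece 2:d rests on {0:d}
piece 3:a rests on {2:d}
piece 4:a rests on {3:a}
piece 5:d rests on {4:a}
piece 6:c rests on {4:a}
piece 7:d rests on {5:d}
minimal pieces: {0:d, 1:b}
ways to finish when only these pieces remain (= sum over removing one remaining piece with nothing left below it):
  1 left: {1}→1  {6}→1  {7}→1
  2 left: {1,6}→2  {1,7}→2  {5,7}→1  {6,7}→2
  3 left: {1,5,7}→3  {1,6,7}→6  {5,6,7}→3
  4 left: {1,5,6,7}→12  {4,5,6,7}→3
  5 left: {1,4,5,6,7}→15  {3,4,5,6,7}→3
  6 left: {1,3,4,5,6,7}→18  {2,3,4,5,6,7}→3
  placing 0:d first → 21 extensions
  placing 1:b first → 3 extensions
total linear extensions = 24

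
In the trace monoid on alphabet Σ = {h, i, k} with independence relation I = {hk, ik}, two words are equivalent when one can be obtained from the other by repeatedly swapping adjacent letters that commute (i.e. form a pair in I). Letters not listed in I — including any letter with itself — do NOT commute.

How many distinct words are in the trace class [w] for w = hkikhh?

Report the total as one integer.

drop 0:h onto floor
drop 1:k onto floor
drop 2:i onto {0:h}
drop 3:k onto {1:k}
drop 4:h onto {2:i}
drop 5:h onto {4:h}
ground layer = {0:h, 1:k}
drop-orders for the pieces not yet dropped (sum over which currently-grounded one goes next):
  1 to go: {3} 1  {5} 1
  2 to go: {1,3} 1  {3,5} 2  {4,5} 1
  3 to go: {1,3,5} 3  {2,4,5} 1  {3,4,5} 3
  4 to go: {0,2,4,5} 1  {1,3,4,5} 6  {2,3,4,5} 4
  if 0:h drops first: 10 orders
  if 1:k drops first: 5 orders
heap linearizations: 15

15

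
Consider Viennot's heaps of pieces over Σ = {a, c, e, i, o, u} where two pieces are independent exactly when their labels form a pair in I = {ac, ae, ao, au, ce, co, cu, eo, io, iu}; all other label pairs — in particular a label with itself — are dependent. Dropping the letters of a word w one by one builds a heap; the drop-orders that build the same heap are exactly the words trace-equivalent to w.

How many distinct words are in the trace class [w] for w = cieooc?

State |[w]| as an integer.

drop 0:c onto floor
drop 1:i onto {0:c}
drop 2:e onto {1:i}
drop 3:o onto floor
drop 4:o onto {3:o}
drop 5:c onto {1:i}
ground layer = {0:c, 3:o}
drop-orders for the pieces not yet dropped (sum over which currently-grounded one goes next):
  1 to go: {2} 1  {4} 1  {5} 1
  2 to go: {2,4} 2  {2,5} 2  {3,4} 1  {4,5} 2
  3 to go: {1,2,5} 2  {2,3,4} 3  {2,4,5} 6  {3,4,5} 3
  4 to go: {0,1,2,5} 2  {1,2,4,5} 8  {2,3,4,5} 12
  if 0:c drops first: 20 orders
  if 3:o drops first: 10 orders
heap linearizations: 30

30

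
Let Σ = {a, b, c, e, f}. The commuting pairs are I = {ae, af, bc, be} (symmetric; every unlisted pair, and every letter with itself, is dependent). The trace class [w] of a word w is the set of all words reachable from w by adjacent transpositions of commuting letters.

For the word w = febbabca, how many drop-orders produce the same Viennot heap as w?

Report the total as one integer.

drop 0:f onto floor
drop 1:e onto {0:f}
drop 2:b onto {0:f}
drop 3:b onto {2:b}
drop 4:a onto {3:b}
drop 5:b onto {4:a}
drop 6:c onto {1:e, 4:a}
drop 7:a onto {5:b, 6:c}
ground layer = {0:f}
drop-orders for the pieces not yet dropped (sum over which currently-grounded one goes next):
  1 to go: {7} 1
  2 to go: {5,7} 1  {6,7} 1
  3 to go: {1,6,7} 1  {5,6,7} 2
  4 to go: {1,5,6,7} 3  {4,5,6,7} 2
  5 to go: {1,4,5,6,7} 5  {3,4,5,6,7} 2
  6 to go: {1,3,4,5,6,7} 7  {2,3,4,5,6,7} 2
  if 0:f drops first: 9 orders

9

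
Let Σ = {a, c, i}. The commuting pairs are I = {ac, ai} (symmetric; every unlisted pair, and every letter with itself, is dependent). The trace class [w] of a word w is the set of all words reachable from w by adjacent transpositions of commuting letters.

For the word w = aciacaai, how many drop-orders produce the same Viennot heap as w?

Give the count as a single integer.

70

#0=a has no predecessor
#1=c has no predecessor
#2=i depends on [1:c]
#3=a depends on [0:a]
#4=c depends on [2:i]
#5=a depends on [3:a]
#6=a depends on [5:a]
#7=i depends on [4:c]
sources: [0:a, 1:c]
N(rest) = Σ N(rest − s) over sources s of rest; N(one piece) = 1:
  size 1 → [6]=1  [7]=1
  size 2 → [4,7]=1  [5,6]=1  [6,7]=2
  size 3 → [2,4,7]=1  [3,5,6]=1  [4,6,7]=3  [5,6,7]=3
  size 4 → [0,3,5,6]=1  [1,2,4,7]=1  [2,4,6,7]=4  [3,5,6,7]=4  [4,5,6,7]=6
  size 5 → [0,3,5,6,7]=5  [1,2,4,6,7]=5  [2,4,5,6,7]=10  [3,4,5,6,7]=10
  size 6 → [0,3,4,5,6,7]=15  [1,2,4,5,6,7]=15  [2,3,4,5,6,7]=20
  first=0(a) contributes 35
  first=1(c) contributes 35
|[w]| = 70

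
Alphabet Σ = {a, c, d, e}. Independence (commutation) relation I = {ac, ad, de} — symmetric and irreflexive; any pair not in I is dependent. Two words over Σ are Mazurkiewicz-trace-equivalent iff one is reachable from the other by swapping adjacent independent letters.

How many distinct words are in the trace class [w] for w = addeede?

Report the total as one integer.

0(a) covers ∅
1(d) covers ∅
2(d) covers 1:d
3(e) covers 0:a
4(e) covers 3:e
5(d) covers 2:d
6(e) covers 4:e
floor of heap: 0:a, 1:d
completions by unplaced set U, small U first (add the entries for U minus each lowest piece of U):
  |U|=1: {5}:1  {6}:1
  |U|=2: {2,5}:1  {4,6}:1  {5,6}:2
  |U|=3: {1,2,5}:1  {2,5,6}:3  {3,4,6}:1  {4,5,6}:3
  |U|=4: {0,3,4,6}:1  {1,2,5,6}:4  {2,4,5,6}:6  {3,4,5,6}:4
  |U|=5: {0,3,4,5,6}:5  {1,2,4,5,6}:10  {2,3,4,5,6}:10
  start at 0(a): 20
  start at 1(d): 15
sum over floor = 35

35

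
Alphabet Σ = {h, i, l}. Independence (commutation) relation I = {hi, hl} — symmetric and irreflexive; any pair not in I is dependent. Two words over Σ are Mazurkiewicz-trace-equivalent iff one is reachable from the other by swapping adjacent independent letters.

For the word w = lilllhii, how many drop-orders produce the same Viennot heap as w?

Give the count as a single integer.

8

#0=l has no predecessor
#1=i depends on [0:l]
#2=l depends on [1:i]
#3=l depends on [2:l]
#4=l depends on [3:l]
#5=h has no predecessor
#6=i depends on [4:l]
#7=i depends on [6:i]
sources: [0:l, 5:h]
N(rest) = Σ N(rest − s) over sources s of rest; N(one piece) = 1:
  size 1 → [5]=1  [7]=1
  size 2 → [5,7]=2  [6,7]=1
  size 3 → [4,6,7]=1  [5,6,7]=3
  size 4 → [3,4,6,7]=1  [4,5,6,7]=4
  size 5 → [2,3,4,6,7]=1  [3,4,5,6,7]=5
  size 6 → [1,2,3,4,6,7]=1  [2,3,4,5,6,7]=6
  first=0(l) contributes 7
  first=5(h) contributes 1
|[w]| = 8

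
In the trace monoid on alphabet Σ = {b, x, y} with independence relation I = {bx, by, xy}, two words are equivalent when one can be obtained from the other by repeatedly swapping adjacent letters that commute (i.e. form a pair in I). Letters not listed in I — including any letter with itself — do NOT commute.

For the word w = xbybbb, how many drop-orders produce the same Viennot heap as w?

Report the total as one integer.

drop 0:x onto floor
drop 1:b onto floor
drop 2:y onto floor
drop 3:b onto {1:b}
drop 4:b onto {3:b}
drop 5:b onto {4:b}
ground layer = {0:x, 1:b, 2:y}
drop-orders for the pieces not yet dropped (sum over which currently-grounded one goes next):
  1 to go: {0} 1  {2} 1  {5} 1
  2 to go: {0,2} 2  {0,5} 2  {2,5} 2  {4,5} 1
  3 to go: {0,2,5} 6  {0,4,5} 3  {2,4,5} 3  {3,4,5} 1
  4 to go: {0,2,4,5} 12  {0,3,4,5} 4  {1,3,4,5} 1  {2,3,4,5} 4
  if 0:x drops first: 5 orders
  if 1:b drops first: 20 orders
  if 2:y drops first: 5 orders
heap linearizations: 30

30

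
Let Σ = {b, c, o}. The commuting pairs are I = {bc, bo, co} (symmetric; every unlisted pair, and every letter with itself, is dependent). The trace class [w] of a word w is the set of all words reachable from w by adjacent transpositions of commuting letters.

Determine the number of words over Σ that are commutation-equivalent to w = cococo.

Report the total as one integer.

0(c) covers ∅
1(o) covers ∅
2(c) covers 0:c
3(o) covers 1:o
4(c) covers 2:c
5(o) covers 3:o
floor of heap: 0:c, 1:o
completions by unplaced set U, small U first (add the entries for U minus each lowest piece of U):
  |U|=1: {4}:1  {5}:1
  |U|=2: {2,4}:1  {3,5}:1  {4,5}:2
  |U|=3: {0,2,4}:1  {1,3,5}:1  {2,4,5}:3  {3,4,5}:3
  |U|=4: {0,2,4,5}:4  {1,3,4,5}:4  {2,3,4,5}:6
  start at 0(c): 10
  start at 1(o): 10
sum over floor = 20

20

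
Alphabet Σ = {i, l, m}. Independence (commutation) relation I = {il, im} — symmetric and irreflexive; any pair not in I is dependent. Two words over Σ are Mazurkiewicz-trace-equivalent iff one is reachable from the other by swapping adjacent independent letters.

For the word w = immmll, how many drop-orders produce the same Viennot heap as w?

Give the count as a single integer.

#0=i has no predecessor
#1=m has no predecessor
#2=m depends on [1:m]
#3=m depends on [2:m]
#4=l depends on [3:m]
#5=l depends on [4:l]
sources: [0:i, 1:m]
N(rest) = Σ N(rest − s) over sources s of rest; N(one piece) = 1:
  size 1 → [0]=1  [5]=1
  size 2 → [0,5]=2  [4,5]=1
  size 3 → [0,4,5]=3  [3,4,5]=1
  size 4 → [0,3,4,5]=4  [2,3,4,5]=1
  first=0(i) contributes 1
  first=1(m) contributes 5
|[w]| = 6

6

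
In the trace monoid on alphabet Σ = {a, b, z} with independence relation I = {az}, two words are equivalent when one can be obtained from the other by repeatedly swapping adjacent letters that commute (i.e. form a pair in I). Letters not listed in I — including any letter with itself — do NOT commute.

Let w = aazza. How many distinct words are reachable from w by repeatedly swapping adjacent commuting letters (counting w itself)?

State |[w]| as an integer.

drop 0:a onto floor
drop 1:a onto {0:a}
drop 2:z onto floor
drop 3:z onto {2:z}
drop 4:a onto {1:a}
ground layer = {0:a, 2:z}
drop-orders for the pieces not yet dropped (sum over which currently-grounded one goes next):
  1 to go: {3} 1  {4} 1
  2 to go: {1,4} 1  {2,3} 1  {3,4} 2
  3 to go: {0,1,4} 1  {1,3,4} 3  {2,3,4} 3
  if 0:a drops first: 6 orders
  if 2:z drops first: 4 orders
heap linearizations: 10

10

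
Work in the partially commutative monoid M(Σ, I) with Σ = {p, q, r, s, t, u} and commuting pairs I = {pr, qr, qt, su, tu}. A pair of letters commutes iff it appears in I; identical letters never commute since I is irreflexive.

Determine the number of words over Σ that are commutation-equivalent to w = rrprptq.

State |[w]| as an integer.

30

piece 0:r — minimal
piece 1:r rests on {0:r}
piece 2:p — minimal
piece 3:r rests on {1:r}
piece 4:p rests on {2:p}
piece 5:t rests on {3:r, 4:p}
piece 6:q rests on {4:p}
minimal pieces: {0:r, 2:p}
ways to finish when only these pieces remain (= sum over removing one remaining piece with nothing left below it):
  1 left: {5}→1  {6}→1
  2 left: {3,5}→1  {5,6}→2
  3 left: {1,3,5}→1  {3,5,6}→3  {4,5,6}→2
  4 left: {0,1,3,5}→1  {1,3,5,6}→4  {2,4,5,6}→2  {3,4,5,6}→5
  5 left: {0,1,3,5,6}→5  {1,3,4,5,6}→9  {2,3,4,5,6}→7
  placing 0:r first → 16 extensions
  placing 2:p first → 14 extensions
total linear extensions = 30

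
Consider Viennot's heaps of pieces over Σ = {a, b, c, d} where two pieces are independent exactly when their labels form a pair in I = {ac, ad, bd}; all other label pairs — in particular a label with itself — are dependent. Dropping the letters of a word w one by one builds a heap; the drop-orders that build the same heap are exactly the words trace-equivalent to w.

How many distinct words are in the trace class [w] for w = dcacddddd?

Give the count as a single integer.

9

#0=d has no predecessor
#1=c depends on [0:d]
#2=a has no predecessor
#3=c depends on [1:c]
#4=d depends on [3:c]
#5=d depends on [4:d]
#6=d depends on [5:d]
#7=d depends on [6:d]
#8=d depends on [7:d]
sources: [0:d, 2:a]
N(rest) = Σ N(rest − s) over sources s of rest; N(one piece) = 1:
  size 1 → [2]=1  [8]=1
  size 2 → [2,8]=2  [7,8]=1
  size 3 → [2,7,8]=3  [6,7,8]=1
  size 4 → [2,6,7,8]=4  [5,6,7,8]=1
  size 5 → [2,5,6,7,8]=5  [4,5,6,7,8]=1
  size 6 → [2,4,5,6,7,8]=6  [3,4,5,6,7,8]=1
  size 7 → [1,3,4,5,6,7,8]=1  [2,3,4,5,6,7,8]=7
  first=0(d) contributes 8
  first=2(a) contributes 1
|[w]| = 9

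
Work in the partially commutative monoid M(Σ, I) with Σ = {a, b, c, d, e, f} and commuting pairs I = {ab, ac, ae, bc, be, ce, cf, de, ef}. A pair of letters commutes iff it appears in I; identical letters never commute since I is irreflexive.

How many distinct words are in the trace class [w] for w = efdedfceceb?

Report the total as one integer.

0(e) covers ∅
1(f) covers ∅
2(d) covers 1:f
3(e) covers 0:e
4(d) covers 2:d
5(f) covers 4:d
6(c) covers 4:d
7(e) covers 3:e
8(c) covers 6:c
9(e) covers 7:e
10(b) covers 5:f
floor of heap: 0:e, 1:f
completions by unplaced set U, small U first (add the entries for U minus each lowest piece of U):
  |U|=1: {8}:1  {9}:1  {10}:1
  |U|=2: {5,10}:1  {6,8}:1  {7,9}:1  {8,9}:2  {8,10}:2  {9,10}:2
  |U|=3: {3,7,9}:1  {5,8,10}:3  {5,9,10}:3  {6,8,9}:3  {6,8,10}:3  {7,8,9}:3  {7,9,10}:3  {8,9,10}:6
  |U|=4: {0,3,7,9}:1  {3,7,8,9}:4  {3,7,9,10}:4  {5,6,8,10}:6  {5,7,9,10}:6  {5,8,9,10}:12  {6,7,8,9}:6  {6,8,9,10}:12  {7,8,9,10}:12
  |U|=5: {0,3,7,8,9}:5  {0,3,7,9,10}:5  {3,5,7,9,10}:10  {3,6,7,8,9}:10  {3,7,8,9,10}:20  {4,5,6,8,10}:6  {5,6,8,9,10}:30  {5,7,8,9,10}:30  {6,7,8,9,10}:30
  |U|=6: {0,3,5,7,9,10}:15  {0,3,6,7,8,9}:15  {0,3,7,8,9,10}:30  {2,4,5,6,8,10}:6  {3,5,7,8,9,10}:60  {3,6,7,8,9,10}:60  {4,5,6,8,9,10}:36  {5,6,7,8,9,10}:90
  |U|=7: {0,3,5,7,8,9,10}:105  {0,3,6,7,8,9,10}:105  {1,2,4,5,6,8,10}:6  {2,4,5,6,8,9,10}:42  {3,5,6,7,8,9,10}:210  {4,5,6,7,8,9,10}:126
  |U|=8: {0,3,5,6,7,8,9,10}:420  {1,2,4,5,6,8,9,10}:48  {2,4,5,6,7,8,9,10}:168  {3,4,5,6,7,8,9,10}:336
  |U|=9: {0,3,4,5,6,7,8,9,10}:756  {1,2,4,5,6,7,8,9,10}:216  {2,3,4,5,6,7,8,9,10}:504
  start at 0(e): 720
  start at 1(f): 1260
sum over floor = 1980

1980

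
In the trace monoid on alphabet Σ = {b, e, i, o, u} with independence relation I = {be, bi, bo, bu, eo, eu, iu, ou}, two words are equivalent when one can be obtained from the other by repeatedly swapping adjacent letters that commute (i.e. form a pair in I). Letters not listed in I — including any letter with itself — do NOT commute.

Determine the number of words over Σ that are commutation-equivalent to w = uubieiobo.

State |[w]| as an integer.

756

0(u) covers ∅
1(u) covers 0:u
2(b) covers ∅
3(i) covers ∅
4(e) covers 3:i
5(i) covers 4:e
6(o) covers 5:i
7(b) covers 2:b
8(o) covers 6:o
floor of heap: 0:u, 2:b, 3:i
completions by unplaced set U, small U first (add the entries for U minus each lowest piece of U):
  |U|=1: {1}:1  {7}:1  {8}:1
  |U|=2: {0,1}:1  {1,7}:2  {1,8}:2  {2,7}:1  {6,8}:1  {7,8}:2
  |U|=3: {0,1,7}:3  {0,1,8}:3  {1,2,7}:3  {1,6,8}:3  {1,7,8}:6  {2,7,8}:3  {5,6,8}:1  {6,7,8}:3
  |U|=4: {0,1,2,7}:6  {0,1,6,8}:6  {0,1,7,8}:12  {1,2,7,8}:12  {1,5,6,8}:4  {1,6,7,8}:12  {2,6,7,8}:6  {4,5,6,8}:1  {5,6,7,8}:4
  |U|=5: {0,1,2,7,8}:30  {0,1,5,6,8}:10  {0,1,6,7,8}:30  {1,2,6,7,8}:30  {1,4,5,6,8}:5  {1,5,6,7,8}:20  {2,5,6,7,8}:10  {3,4,5,6,8}:1  {4,5,6,7,8}:5
  |U|=6: {0,1,2,6,7,8}:90  {0,1,4,5,6,8}:15  {0,1,5,6,7,8}:60  {1,2,5,6,7,8}:60  {1,3,4,5,6,8}:6  {1,4,5,6,7,8}:30  {2,4,5,6,7,8}:15  {3,4,5,6,7,8}:6
  |U|=7: {0,1,2,5,6,7,8}:210  {0,1,3,4,5,6,8}:21  {0,1,4,5,6,7,8}:105  {1,2,4,5,6,7,8}:105  {1,3,4,5,6,7,8}:42  {2,3,4,5,6,7,8}:21
  start at 0(u): 168
  start at 2(b): 168
  start at 3(i): 420
sum over floor = 756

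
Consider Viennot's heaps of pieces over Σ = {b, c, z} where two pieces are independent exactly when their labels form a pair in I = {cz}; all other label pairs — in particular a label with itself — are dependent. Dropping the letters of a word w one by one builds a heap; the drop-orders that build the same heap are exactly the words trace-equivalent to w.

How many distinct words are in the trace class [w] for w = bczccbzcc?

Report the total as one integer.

12

drop 0:b onto floor
drop 1:c onto {0:b}
drop 2:z onto {0:b}
drop 3:c onto {1:c}
drop 4:c onto {3:c}
drop 5:b onto {2:z, 4:c}
drop 6:z onto {5:b}
drop 7:c onto {5:b}
drop 8:c onto {7:c}
ground layer = {0:b}
drop-orders for the pieces not yet dropped (sum over which currently-grounded one goes next):
  1 to go: {6} 1  {8} 1
  2 to go: {6,8} 2  {7,8} 1
  3 to go: {6,7,8} 3
  4 to go: {5,6,7,8} 3
  5 to go: {2,5,6,7,8} 3  {4,5,6,7,8} 3
  6 to go: {2,4,5,6,7,8} 6  {3,4,5,6,7,8} 3
  7 to go: {1,3,4,5,6,7,8} 3  {2,3,4,5,6,7,8} 9
  if 0:b drops first: 12 orders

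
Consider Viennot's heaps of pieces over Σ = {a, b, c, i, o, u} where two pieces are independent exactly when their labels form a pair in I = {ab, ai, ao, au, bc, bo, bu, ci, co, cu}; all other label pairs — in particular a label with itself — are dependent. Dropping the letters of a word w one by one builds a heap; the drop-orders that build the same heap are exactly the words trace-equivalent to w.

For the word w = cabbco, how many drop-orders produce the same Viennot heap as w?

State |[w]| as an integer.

60

drop 0:c onto floor
drop 1:a onto {0:c}
drop 2:b onto floor
drop 3:b onto {2:b}
drop 4:c onto {1:a}
drop 5:o onto floor
ground layer = {0:c, 2:b, 5:o}
drop-orders for the pieces not yet dropped (sum over which currently-grounded one goes next):
  1 to go: {3} 1  {4} 1  {5} 1
  2 to go: {1,4} 1  {2,3} 1  {3,4} 2  {3,5} 2  {4,5} 2
  3 to go: {0,1,4} 1  {1,3,4} 3  {1,4,5} 3  {2,3,4} 3  {2,3,5} 3  {3,4,5} 6
  4 to go: {0,1,3,4} 4  {0,1,4,5} 4  {1,2,3,4} 6  {1,3,4,5} 12  {2,3,4,5} 12
  if 0:c drops first: 30 orders
  if 2:b drops first: 20 orders
  if 5:o drops first: 10 orders
heap linearizations: 60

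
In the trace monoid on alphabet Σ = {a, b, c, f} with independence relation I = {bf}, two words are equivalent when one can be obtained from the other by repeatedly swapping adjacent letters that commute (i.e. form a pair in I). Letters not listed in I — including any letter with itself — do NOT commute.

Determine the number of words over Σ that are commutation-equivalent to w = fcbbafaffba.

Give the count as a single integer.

0(f) covers ∅
1(c) covers 0:f
2(b) covers 1:c
3(b) covers 2:b
4(a) covers 3:b
5(f) covers 4:a
6(a) covers 5:f
7(f) covers 6:a
8(f) covers 7:f
9(b) covers 6:a
10(a) covers 8:f, 9:b
floor of heap: 0:f
completions by unplaced set U, small U first (add the entries for U minus each lowest piece of U):
  |U|=1: {10}:1
  |U|=2: {8,10}:1  {9,10}:1
  |U|=3: {7,8,10}:1  {8,9,10}:2
  |U|=4: {7,8,9,10}:3
  |U|=5: {6,7,8,9,10}:3
  |U|=6: {5,6,7,8,9,10}:3
  |U|=7: {4,5,6,7,8,9,10}:3
  |U|=8: {3,4,5,6,7,8,9,10}:3
  |U|=9: {2,3,4,5,6,7,8,9,10}:3
  start at 0(f): 3

3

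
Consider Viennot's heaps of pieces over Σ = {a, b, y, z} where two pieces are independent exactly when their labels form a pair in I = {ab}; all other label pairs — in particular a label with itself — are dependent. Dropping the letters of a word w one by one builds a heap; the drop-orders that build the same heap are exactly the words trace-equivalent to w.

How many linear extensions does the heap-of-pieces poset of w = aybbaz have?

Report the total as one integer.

#0=a has no predecessor
#1=y depends on [0:a]
#2=b depends on [1:y]
#3=b depends on [2:b]
#4=a depends on [1:y]
#5=z depends on [3:b, 4:a]
sources: [0:a]
N(rest) = Σ N(rest − s) over sources s of rest; N(one piece) = 1:
  size 1 → [5]=1
  size 2 → [3,5]=1  [4,5]=1
  size 3 → [2,3,5]=1  [3,4,5]=2
  size 4 → [2,3,4,5]=3
  first=0(a) contributes 3

3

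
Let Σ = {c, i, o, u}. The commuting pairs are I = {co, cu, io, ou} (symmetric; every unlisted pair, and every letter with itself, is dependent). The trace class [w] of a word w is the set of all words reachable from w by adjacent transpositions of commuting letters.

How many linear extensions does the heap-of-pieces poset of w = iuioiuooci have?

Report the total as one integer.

#0=i has no predecessor
#1=u depends on [0:i]
#2=i depends on [1:u]
#3=o has no predecessor
#4=i depends on [2:i]
#5=u depends on [4:i]
#6=o depends on [3:o]
#7=o depends on [6:o]
#8=c depends on [4:i]
#9=i depends on [5:u, 8:c]
sources: [0:i, 3:o]
N(rest) = Σ N(rest − s) over sources s of rest; N(one piece) = 1:
  size 1 → [7]=1  [9]=1
  size 2 → [5,9]=1  [6,7]=1  [7,9]=2  [8,9]=1
  size 3 → [3,6,7]=1  [5,7,9]=3  [5,8,9]=2  [6,7,9]=3  [7,8,9]=3
  size 4 → [3,6,7,9]=4  [4,5,8,9]=2  [5,6,7,9]=6  [5,7,8,9]=8  [6,7,8,9]=6
  size 5 → [2,4,5,8,9]=2  [3,5,6,7,9]=10  [3,6,7,8,9]=10  [4,5,7,8,9]=10  [5,6,7,8,9]=20
  size 6 → [1,2,4,5,8,9]=2  [2,4,5,7,8,9]=12  [3,5,6,7,8,9]=40  [4,5,6,7,8,9]=30
  size 7 → [0,1,2,4,5,8,9]=2  [1,2,4,5,7,8,9]=14  [2,4,5,6,7,8,9]=42  [3,4,5,6,7,8,9]=70
  size 8 → [0,1,2,4,5,7,8,9]=16  [1,2,4,5,6,7,8,9]=56  [2,3,4,5,6,7,8,9]=112
  first=0(i) contributes 168
  first=3(o) contributes 72
|[w]| = 240

240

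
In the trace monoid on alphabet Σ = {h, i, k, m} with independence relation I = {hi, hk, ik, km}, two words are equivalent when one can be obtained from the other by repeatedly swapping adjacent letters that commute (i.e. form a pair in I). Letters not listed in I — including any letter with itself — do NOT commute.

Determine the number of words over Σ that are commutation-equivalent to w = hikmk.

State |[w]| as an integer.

20

piece 0:h — minimal
piece 1:i — minimal
piece 2:k — minimal
piece 3:m rests on {0:h, 1:i}
piece 4:k rests on {2:k}
minimal pieces: {0:h, 1:i, 2:k}
ways to finish when only these pieces remain (= sum over removing one remaining piece with nothing left below it):
  1 left: {3}→1  {4}→1
  2 left: {0,3}→1  {1,3}→1  {2,4}→1  {3,4}→2
  3 left: {0,1,3}→2  {0,3,4}→3  {1,3,4}→3  {2,3,4}→3
  placing 0:h first → 6 extensions
  placing 1:i first → 6 extensions
  placing 2:k first → 8 extensions
total linear extensions = 20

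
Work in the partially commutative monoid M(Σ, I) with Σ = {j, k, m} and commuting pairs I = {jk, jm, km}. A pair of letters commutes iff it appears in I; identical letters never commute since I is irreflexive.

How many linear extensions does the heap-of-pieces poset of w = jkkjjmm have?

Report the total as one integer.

piece 0:j — minimal
piece 1:k — minimal
piece 2:k rests on {1:k}
piece 3:j rests on {0:j}
piece 4:j rests on {3:j}
piece 5:m — minimal
piece 6:m rests on {5:m}
minimal pieces: {0:j, 1:k, 5:m}
ways to finish when only these pieces remain (= sum over removing one remaining piece with nothing left below it):
  1 left: {2}→1  {4}→1  {6}→1
  2 left: {1,2}→1  {2,4}→2  {2,6}→2  {3,4}→1  {4,6}→2  {5,6}→1
  3 left: {0,3,4}→1  {1,2,4}→3  {1,2,6}→3  {2,3,4}→3  {2,4,6}→6  {2,5,6}→3  {3,4,6}→3  {4,5,6}→3
  4 left: {0,2,3,4}→4  {0,3,4,6}→4  {1,2,3,4}→6  {1,2,4,6}→12  {1,2,5,6}→6  {2,3,4,6}→12  {2,4,5,6}→12  {3,4,5,6}→6
  5 left: {0,1,2,3,4}→10  {0,2,3,4,6}→20  {0,3,4,5,6}→10  {1,2,3,4,6}→30  {1,2,4,5,6}→30  {2,3,4,5,6}→30
  placing 0:j first → 90 extensions
  placing 1:k first → 60 extensions
  placing 5:m first → 60 extensions
total linear extensions = 210

210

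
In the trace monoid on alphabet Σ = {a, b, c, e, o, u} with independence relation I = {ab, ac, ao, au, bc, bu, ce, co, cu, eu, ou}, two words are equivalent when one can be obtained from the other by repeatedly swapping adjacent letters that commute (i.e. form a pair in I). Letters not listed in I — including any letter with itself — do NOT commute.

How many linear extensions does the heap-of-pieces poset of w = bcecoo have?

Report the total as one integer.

15

piece 0:b — minimal
piece 1:c — minimal
piece 2:e rests on {0:b}
piece 3:c rests on {1:c}
piece 4:o rests on {2:e}
piece 5:o rests on {4:o}
minimal pieces: {0:b, 1:c}
ways to finish when only these pieces remain (= sum over removing one remaining piece with nothing left below it):
  1 left: {3}→1  {5}→1
  2 left: {1,3}→1  {3,5}→2  {4,5}→1
  3 left: {1,3,5}→3  {2,4,5}→1  {3,4,5}→3
  4 left: {0,2,4,5}→1  {1,3,4,5}→6  {2,3,4,5}→4
  placing 0:b first → 10 extensions
  placing 1:c first → 5 extensions
total linear extensions = 15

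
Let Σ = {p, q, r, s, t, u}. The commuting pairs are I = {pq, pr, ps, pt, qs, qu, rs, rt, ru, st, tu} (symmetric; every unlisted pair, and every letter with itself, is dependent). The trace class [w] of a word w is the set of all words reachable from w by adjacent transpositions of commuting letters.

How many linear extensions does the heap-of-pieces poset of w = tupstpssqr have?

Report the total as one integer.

piece 0:t — minimal
piece 1:u — minimal
piece 2:p rests on {1:u}
piece 3:s rests on {1:u}
piece 4:t rests on {0:t}
piece 5:p rests on {2:p}
piece 6:s rests on {3:s}
piece 7:s rests on {6:s}
piece 8:q rests on {4:t}
piece 9:r rests on {8:q}
minimal pieces: {0:t, 1:u}
ways to finish when only these pieces remain (= sum over removing one remaining piece with nothing left below it):
  1 left: {5}→1  {7}→1  {9}→1
  2 left: {2,5}→1  {5,7}→2  {5,9}→2  {6,7}→1  {7,9}→2  {8,9}→1
  3 left: {2,5,7}→3  {2,5,9}→3  {3,6,7}→1  {4,8,9}→1  {5,6,7}→3  {5,7,9}→6  {5,8,9}→3  {6,7,9}→3  {7,8,9}→3
  4 left: {0,4,8,9}→1  {2,5,6,7}→6  {2,5,7,9}→12  {2,5,8,9}→6  {3,5,6,7}→4  {3,6,7,9}→4  {4,5,8,9}→4  {4,7,8,9}→4  {5,6,7,9}→12  {5,7,8,9}→12  {6,7,8,9}→6
  5 left: {0,4,5,8,9}→5  {0,4,7,8,9}→5  {2,3,5,6,7}→10  {2,4,5,8,9}→10  {2,5,6,7,9}→30  {2,5,7,8,9}→30  {3,5,6,7,9}→20  {3,6,7,8,9}→10  {4,5,7,8,9}→20  {4,6,7,8,9}→10  {5,6,7,8,9}→30
  6 left: {0,2,4,5,8,9}→15  {0,4,5,7,8,9}→30  {0,4,6,7,8,9}→15  {1,2,3,5,6,7}→10  {2,3,5,6,7,9}→60  {2,4,5,7,8,9}→60  {2,5,6,7,8,9}→90  {3,4,6,7,8,9}→20  {3,5,6,7,8,9}→60  {4,5,6,7,8,9}→60
  7 left: {0,2,4,5,7,8,9}→105  {0,3,4,6,7,8,9}→35  {0,4,5,6,7,8,9}→105  {1,2,3,5,6,7,9}→70  {2,3,5,6,7,8,9}→210  {2,4,5,6,7,8,9}→210  {3,4,5,6,7,8,9}→140
  8 left: {0,2,4,5,6,7,8,9}→420  {0,3,4,5,6,7,8,9}→280  {1,2,3,5,6,7,8,9}→280  {2,3,4,5,6,7,8,9}→560
  placing 0:t first → 840 extensions
  placing 1:u first → 1260 extensions
total linear extensions = 2100

2100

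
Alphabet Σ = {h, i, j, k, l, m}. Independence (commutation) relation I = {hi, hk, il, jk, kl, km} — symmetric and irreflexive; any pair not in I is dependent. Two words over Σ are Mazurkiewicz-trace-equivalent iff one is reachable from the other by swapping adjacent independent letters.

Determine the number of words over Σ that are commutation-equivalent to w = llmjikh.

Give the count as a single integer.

#0=l has no predecessor
#1=l depends on [0:l]
#2=m depends on [1:l]
#3=j depends on [2:m]
#4=i depends on [3:j]
#5=k depends on [4:i]
#6=h depends on [3:j]
sources: [0:l]
N(rest) = Σ N(rest − s) over sources s of rest; N(one piece) = 1:
  size 1 → [5]=1  [6]=1
  size 2 → [4,5]=1  [5,6]=2
  size 3 → [4,5,6]=3
  size 4 → [3,4,5,6]=3
  size 5 → [2,3,4,5,6]=3
  first=0(l) contributes 3

3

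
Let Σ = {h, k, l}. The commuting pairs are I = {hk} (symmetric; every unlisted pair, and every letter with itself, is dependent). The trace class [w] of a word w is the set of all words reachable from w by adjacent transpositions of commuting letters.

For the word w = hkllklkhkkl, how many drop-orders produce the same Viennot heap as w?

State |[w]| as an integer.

8

piece 0:h — minimal
piece 1:k — minimal
piece 2:l rests on {0:h, 1:k}
piece 3:l rests on {2:l}
piece 4:k rests on {3:l}
piece 5:l rests on {4:k}
piece 6:k rests on {5:l}
piece 7:h rests on {5:l}
piece 8:k rests on {6:k}
piece 9:k rests on {8:k}
piece 10:l rests on {7:h, 9:k}
minimal pieces: {0:h, 1:k}
ways to finish when only these pieces remain (= sum over removing one remaining piece with nothing left below it):
  1 left: {10}→1
  2 left: {7,10}→1  {9,10}→1
  3 left: {7,9,10}→2  {8,9,10}→1
  4 left: {6,8,9,10}→1  {7,8,9,10}→3
  5 left: {6,7,8,9,10}→4
  6 left: {5,6,7,8,9,10}→4
  7 left: {4,5,6,7,8,9,10}→4
  8 left: {3,4,5,6,7,8,9,10}→4
  9 left: {2,3,4,5,6,7,8,9,10}→4
  placing 0:h first → 4 extensions
  placing 1:k first → 4 extensions
total linear extensions = 8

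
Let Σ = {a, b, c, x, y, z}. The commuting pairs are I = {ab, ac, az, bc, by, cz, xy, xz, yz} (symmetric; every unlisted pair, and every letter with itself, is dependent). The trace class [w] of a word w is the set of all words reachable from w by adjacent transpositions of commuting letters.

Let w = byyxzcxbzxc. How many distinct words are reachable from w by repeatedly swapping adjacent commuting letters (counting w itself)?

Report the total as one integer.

#0=b has no predecessor
#1=y has no predecessor
#2=y depends on [1:y]
#3=x depends on [0:b]
#4=z depends on [0:b]
#5=c depends on [2:y, 3:x]
#6=x depends on [5:c]
#7=b depends on [4:z, 6:x]
#8=z depends on [7:b]
#9=x depends on [7:b]
#10=c depends on [9:x]
sources: [0:b, 1:y]
N(rest) = Σ N(rest − s) over sources s of rest; N(one piece) = 1:
  size 1 → [8]=1  [10]=1
  size 2 → [8,10]=2  [9,10]=1
  size 3 → [8,9,10]=3
  size 4 → [7,8,9,10]=3
  size 5 → [4,7,8,9,10]=3  [6,7,8,9,10]=3
  size 6 → [4,6,7,8,9,10]=6  [5,6,7,8,9,10]=3
  size 7 → [2,5,6,7,8,9,10]=3  [3,5,6,7,8,9,10]=3  [4,5,6,7,8,9,10]=9
  size 8 → [1,2,5,6,7,8,9,10]=3  [2,3,5,6,7,8,9,10]=6  [2,4,5,6,7,8,9,10]=12  [3,4,5,6,7,8,9,10]=12
  size 9 → [0,3,4,5,6,7,8,9,10]=12  [1,2,3,5,6,7,8,9,10]=9  [1,2,4,5,6,7,8,9,10]=15  [2,3,4,5,6,7,8,9,10]=30
  first=0(b) contributes 54
  first=1(y) contributes 42
|[w]| = 96

96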